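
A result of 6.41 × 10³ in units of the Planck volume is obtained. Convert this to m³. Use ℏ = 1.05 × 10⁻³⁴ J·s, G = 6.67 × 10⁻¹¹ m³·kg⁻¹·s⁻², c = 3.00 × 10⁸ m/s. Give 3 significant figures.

One Planck volume: V_P = (ℏG/c³)^(3/2) = 4.18 × 10⁻¹⁰⁵ m³.
6.41 × 10³ × 4.18 × 10⁻¹⁰⁵ m³ = 2.68 × 10⁻¹⁰¹ m³

2.68 × 10⁻¹⁰¹ m³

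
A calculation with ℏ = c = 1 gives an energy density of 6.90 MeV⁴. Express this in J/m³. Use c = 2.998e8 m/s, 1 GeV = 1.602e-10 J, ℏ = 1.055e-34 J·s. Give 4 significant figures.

1.436e26 J/m³

[E]/[L]³ = [E]⁴/(ℏc)³; restore (ℏc)⁻³.
1 GeV⁴ → 1/(ℏc)³ × (1 GeV in J)⁴ = 2.082e37 J/m³.
Convert the energy scale: 6.90 MeV⁴ = 6.90e-12 GeV⁴.
Result: 6.90e-12 × 2.082e37 = 1.436e26 J/m³.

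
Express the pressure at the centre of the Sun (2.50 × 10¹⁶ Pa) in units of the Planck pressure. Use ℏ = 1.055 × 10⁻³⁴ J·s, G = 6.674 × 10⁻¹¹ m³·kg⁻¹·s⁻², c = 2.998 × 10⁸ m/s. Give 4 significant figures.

5.397 × 10⁻⁹⁸

Planck pressure: p_P = c⁷/(ℏG²) = 4.632 × 10¹¹³ Pa.
2.50 × 10¹⁶ / 4.632 × 10¹¹³ = 5.397 × 10⁻⁹⁸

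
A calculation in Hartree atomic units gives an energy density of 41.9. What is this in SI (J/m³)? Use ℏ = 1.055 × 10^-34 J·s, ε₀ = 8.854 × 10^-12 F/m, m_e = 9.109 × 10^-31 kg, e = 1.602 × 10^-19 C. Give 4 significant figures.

1.227 × 10^15 J/m³

One atomic unit of energy density: u_au = E_h/a₀³ = m_e⁴e¹⁰/((4πε₀)⁵ℏ⁸) = 2.929 × 10^13 J/m³.
41.9 × 2.929 × 10^13 J/m³ = 1.227 × 10^15 J/m³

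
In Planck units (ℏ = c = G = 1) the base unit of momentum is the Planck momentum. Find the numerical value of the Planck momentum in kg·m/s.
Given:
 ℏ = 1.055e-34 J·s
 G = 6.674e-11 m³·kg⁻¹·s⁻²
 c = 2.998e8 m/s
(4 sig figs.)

6.527 kg·m/s

p_P = √(ℏc³/G)
  = √(42.60)
  = 6.527 kg·m/s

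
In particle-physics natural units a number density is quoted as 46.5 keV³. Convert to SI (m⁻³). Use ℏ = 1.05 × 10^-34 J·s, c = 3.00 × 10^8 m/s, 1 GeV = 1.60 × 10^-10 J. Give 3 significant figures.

6.09 × 10^30 m⁻³

Number density is [L]⁻³ = [E]³/(ℏc)³.
1 GeV³ → 1/(ℏc)³ × (1 GeV in J)³ = 1.31 × 10^47 m⁻³.
Convert the energy scale: 46.5 keV³ = 4.65 × 10^-17 GeV³.
Result: 4.65 × 10^-17 × 1.31 × 10^47 = 6.09 × 10^30 m⁻³.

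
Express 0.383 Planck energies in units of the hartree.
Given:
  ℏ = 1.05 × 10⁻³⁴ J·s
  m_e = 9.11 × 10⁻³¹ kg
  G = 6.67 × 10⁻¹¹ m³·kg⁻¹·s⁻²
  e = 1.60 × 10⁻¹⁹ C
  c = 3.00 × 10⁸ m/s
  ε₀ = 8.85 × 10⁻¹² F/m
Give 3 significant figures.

Planck energy: E_P = √(ℏc⁵/G) = 1.96 × 10⁹ J
hartree: E_h = m_e e⁴/(4πε₀ℏ)² = 4.38 × 10⁻¹⁸ J
0.383 × 1.96 × 10⁹ / 4.38 × 10⁻¹⁸ = 1.71 × 10²⁶

1.71 × 10²⁶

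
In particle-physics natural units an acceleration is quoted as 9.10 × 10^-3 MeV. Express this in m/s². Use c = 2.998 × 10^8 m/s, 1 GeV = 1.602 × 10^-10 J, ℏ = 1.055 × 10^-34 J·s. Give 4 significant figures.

4.143 × 10^27 m/s²

Acceleration is [L]/[T]² = c·[E]/ℏ.
1 GeV → c/ℏ × (1 GeV in J) = 4.552 × 10^32 m/s².
Convert the energy scale: 9.10 × 10^-3 MeV = 9.10 × 10^-6 GeV.
Result: 9.10 × 10^-6 × 4.552 × 10^32 = 4.143 × 10^27 m/s².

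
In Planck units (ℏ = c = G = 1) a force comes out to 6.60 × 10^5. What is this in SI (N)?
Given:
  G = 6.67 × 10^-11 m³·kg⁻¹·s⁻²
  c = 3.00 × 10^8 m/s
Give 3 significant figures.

8.01 × 10^49 N

One Planck force: F_P = c⁴/G = 1.21 × 10^44 N.
6.60 × 10^5 × 1.21 × 10^44 N = 8.01 × 10^49 N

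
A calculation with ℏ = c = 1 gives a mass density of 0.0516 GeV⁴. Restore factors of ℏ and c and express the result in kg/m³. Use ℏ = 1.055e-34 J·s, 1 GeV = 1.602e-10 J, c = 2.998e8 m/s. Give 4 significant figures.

1.195e19 kg/m³

Mass density is [E]/(c²[L]³) = [E]⁴/(ℏ³c⁵).
1 GeV⁴ → 1/(ℏ³c⁵) × (1 GeV in J)⁴ = 2.316e20 kg/m³.
Result: 0.0516 × 2.316e20 = 1.195e19 kg/m³.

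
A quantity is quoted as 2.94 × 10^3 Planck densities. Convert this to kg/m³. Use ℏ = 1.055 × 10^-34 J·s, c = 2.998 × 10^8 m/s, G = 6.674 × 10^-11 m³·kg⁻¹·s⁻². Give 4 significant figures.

One Planck density: ρ_P = c⁵/(ℏG²) = 5.154 × 10^96 kg/m³.
2.94 × 10^3 × 5.154 × 10^96 kg/m³ = 1.515 × 10^100 kg/m³

1.515 × 10^100 kg/m³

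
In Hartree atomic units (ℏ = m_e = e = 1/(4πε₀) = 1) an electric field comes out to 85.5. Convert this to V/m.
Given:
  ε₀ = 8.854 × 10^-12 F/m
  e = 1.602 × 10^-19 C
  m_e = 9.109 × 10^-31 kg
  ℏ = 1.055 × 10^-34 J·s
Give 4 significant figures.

One atomic unit of electric field: E_au = E_h/(e a₀) = m_e²e⁵/((4πε₀)³ℏ⁴) = 5.131 × 10^11 V/m.
85.5 × 5.131 × 10^11 V/m = 4.387 × 10^13 V/m

4.387 × 10^13 V/m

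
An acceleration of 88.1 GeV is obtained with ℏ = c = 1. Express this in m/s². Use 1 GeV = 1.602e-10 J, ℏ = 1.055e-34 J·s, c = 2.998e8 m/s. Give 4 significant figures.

Acceleration is [L]/[T]² = c·[E]/ℏ.
1 GeV → c/ℏ × (1 GeV in J) = 4.552e32 m/s².
Result: 88.1 × 4.552e32 = 4.011e34 m/s².

4.011e34 m/s²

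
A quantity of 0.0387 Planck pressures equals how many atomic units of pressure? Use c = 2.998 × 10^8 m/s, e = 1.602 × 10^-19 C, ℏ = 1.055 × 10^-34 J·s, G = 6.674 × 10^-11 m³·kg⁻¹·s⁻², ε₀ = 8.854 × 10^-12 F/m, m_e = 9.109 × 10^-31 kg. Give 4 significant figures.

6.120 × 10^98

Planck pressure: p_P = c⁷/(ℏG²) = 4.632 × 10^113 Pa
atomic unit of pressure: P_au = E_h/a₀³ = m_e⁴e¹⁰/((4πε₀)⁵ℏ⁸) = 2.929 × 10^13 Pa
0.0387 × 4.632 × 10^113 / 2.929 × 10^13 = 6.120 × 10^98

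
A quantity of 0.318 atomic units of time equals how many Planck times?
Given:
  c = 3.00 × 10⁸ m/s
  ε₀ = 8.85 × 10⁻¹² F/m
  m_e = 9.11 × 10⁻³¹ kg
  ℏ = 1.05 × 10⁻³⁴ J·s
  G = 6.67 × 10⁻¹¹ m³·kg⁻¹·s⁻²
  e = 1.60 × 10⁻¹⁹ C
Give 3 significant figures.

1.42 × 10²⁶

atomic unit of time: τ_au = (4πε₀)²ℏ³/(m_e e⁴) = 2.40 × 10⁻¹⁷ s
Planck time: t_P = √(ℏG/c⁵) = 5.37 × 10⁻⁴⁴ s
0.318 × 2.40 × 10⁻¹⁷ / 5.37 × 10⁻⁴⁴ = 1.42 × 10²⁶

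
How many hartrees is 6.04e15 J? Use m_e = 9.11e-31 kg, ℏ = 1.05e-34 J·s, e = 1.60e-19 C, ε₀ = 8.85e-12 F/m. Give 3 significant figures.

1.38e33

hartree: E_h = m_e e⁴/(4πε₀ℏ)² = 4.38e-18 J.
6.04e15 / 4.38e-18 = 1.38e33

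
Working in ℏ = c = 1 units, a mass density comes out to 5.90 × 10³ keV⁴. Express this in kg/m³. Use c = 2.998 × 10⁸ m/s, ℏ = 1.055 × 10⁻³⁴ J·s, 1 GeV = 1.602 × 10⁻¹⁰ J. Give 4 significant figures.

Mass density is [E]/(c²[L]³) = [E]⁴/(ℏ³c⁵).
1 GeV⁴ → 1/(ℏ³c⁵) × (1 GeV in J)⁴ = 2.316 × 10²⁰ kg/m³.
Convert the energy scale: 5.90 × 10³ keV⁴ = 5.90 × 10⁻²¹ GeV⁴.
Result: 5.90 × 10⁻²¹ × 2.316 × 10²⁰ = 1.366 kg/m³.

1.366 kg/m³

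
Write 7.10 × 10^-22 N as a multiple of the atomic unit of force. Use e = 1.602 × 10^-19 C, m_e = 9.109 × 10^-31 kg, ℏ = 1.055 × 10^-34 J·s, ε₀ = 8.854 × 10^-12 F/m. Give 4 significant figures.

8.638 × 10^-15

atomic unit of force: F_au = E_h/a₀ = m_e²e⁶/((4πε₀)³ℏ⁴) = 8.220 × 10^-8 N.
7.10 × 10^-22 / 8.220 × 10^-8 = 8.638 × 10^-15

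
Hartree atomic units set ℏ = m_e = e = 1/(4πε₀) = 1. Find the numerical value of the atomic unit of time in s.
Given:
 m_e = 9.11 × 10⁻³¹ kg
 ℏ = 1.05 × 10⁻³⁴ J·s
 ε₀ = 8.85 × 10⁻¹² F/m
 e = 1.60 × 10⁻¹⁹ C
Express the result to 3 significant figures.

From ℏ = m_e = e = 1/(4πε₀) = 1 the time scale is τ_au = (4πε₀)²ℏ³/(m_e e⁴).
E_h = 4.38 × 10⁻¹⁸ J
ℏ/E_h = 2.40 × 10⁻¹⁷ s

2.40 × 10⁻¹⁷ s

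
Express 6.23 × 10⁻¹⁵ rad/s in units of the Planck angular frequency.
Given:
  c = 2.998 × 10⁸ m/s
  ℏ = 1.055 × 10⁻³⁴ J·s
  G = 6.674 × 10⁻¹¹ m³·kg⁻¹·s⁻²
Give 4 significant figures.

Planck angular frequency: ω_P = √(c⁵/(ℏG)) = 1.855 × 10⁴³ rad/s.
6.23 × 10⁻¹⁵ / 1.855 × 10⁴³ = 3.359 × 10⁻⁵⁸

3.359 × 10⁻⁵⁸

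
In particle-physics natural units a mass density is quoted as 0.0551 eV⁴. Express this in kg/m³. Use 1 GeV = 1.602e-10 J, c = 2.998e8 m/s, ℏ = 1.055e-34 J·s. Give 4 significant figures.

1.276e-17 kg/m³

Mass density is [E]/(c²[L]³) = [E]⁴/(ℏ³c⁵).
1 GeV⁴ → 1/(ℏ³c⁵) × (1 GeV in J)⁴ = 2.316e20 kg/m³.
Convert the energy scale: 0.0551 eV⁴ = 5.51e-38 GeV⁴.
Result: 5.51e-38 × 2.316e20 = 1.276e-17 kg/m³.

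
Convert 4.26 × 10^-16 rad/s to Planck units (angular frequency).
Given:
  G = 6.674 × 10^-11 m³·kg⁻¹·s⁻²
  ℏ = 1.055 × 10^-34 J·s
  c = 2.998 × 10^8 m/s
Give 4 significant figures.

2.297 × 10^-59

Planck angular frequency: ω_P = √(c⁵/(ℏG)) = 1.855 × 10^43 rad/s.
4.26 × 10^-16 / 1.855 × 10^43 = 2.297 × 10^-59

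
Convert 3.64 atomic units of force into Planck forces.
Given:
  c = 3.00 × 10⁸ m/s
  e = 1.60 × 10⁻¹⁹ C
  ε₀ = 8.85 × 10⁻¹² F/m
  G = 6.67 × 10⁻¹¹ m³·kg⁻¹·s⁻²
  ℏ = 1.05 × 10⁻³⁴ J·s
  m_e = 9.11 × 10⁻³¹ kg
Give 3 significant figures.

2.50 × 10⁻⁵¹

atomic unit of force: F_au = E_h/a₀ = m_e²e⁶/((4πε₀)³ℏ⁴) = 8.33 × 10⁻⁸ N
Planck force: F_P = c⁴/G = 1.21 × 10⁴⁴ N
3.64 × 8.33 × 10⁻⁸ / 1.21 × 10⁴⁴ = 2.50 × 10⁻⁵¹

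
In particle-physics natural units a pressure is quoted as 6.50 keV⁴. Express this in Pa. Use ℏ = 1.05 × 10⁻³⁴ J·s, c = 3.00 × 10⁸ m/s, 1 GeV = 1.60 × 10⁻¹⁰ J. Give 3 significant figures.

Pressure is [E]/[L]³ = [E]⁴/(ℏc)³.
1 GeV⁴ → 1/(ℏc)³ × (1 GeV in J)⁴ = 2.10 × 10³⁷ Pa.
Convert the energy scale: 6.50 keV⁴ = 6.50 × 10⁻²⁴ GeV⁴.
Result: 6.50 × 10⁻²⁴ × 2.10 × 10³⁷ = 1.36 × 10¹⁴ Pa.

1.36 × 10¹⁴ Pa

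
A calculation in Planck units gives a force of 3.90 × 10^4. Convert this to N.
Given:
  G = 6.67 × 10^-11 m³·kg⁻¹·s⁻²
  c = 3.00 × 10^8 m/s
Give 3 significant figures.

4.74 × 10^48 N

One Planck force: F_P = c⁴/G = 1.21 × 10^44 N.
3.90 × 10^4 × 1.21 × 10^44 N = 4.74 × 10^48 N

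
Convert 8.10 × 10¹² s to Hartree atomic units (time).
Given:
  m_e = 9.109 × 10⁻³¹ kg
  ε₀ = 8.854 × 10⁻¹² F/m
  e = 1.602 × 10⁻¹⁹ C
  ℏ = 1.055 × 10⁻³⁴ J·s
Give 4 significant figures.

3.343 × 10²⁹

atomic unit of time: τ_au = (4πε₀)²ℏ³/(m_e e⁴) = 2.423 × 10⁻¹⁷ s.
8.10 × 10¹² / 2.423 × 10⁻¹⁷ = 3.343 × 10²⁹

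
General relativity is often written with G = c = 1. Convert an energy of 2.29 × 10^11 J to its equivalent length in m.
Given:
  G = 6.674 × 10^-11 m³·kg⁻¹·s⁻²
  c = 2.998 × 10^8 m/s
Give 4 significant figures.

Energy → length via G/c⁴.
2.29 × 10^11 J × (G/c⁴) = 1.892 × 10^-33 m

1.892 × 10^-33 m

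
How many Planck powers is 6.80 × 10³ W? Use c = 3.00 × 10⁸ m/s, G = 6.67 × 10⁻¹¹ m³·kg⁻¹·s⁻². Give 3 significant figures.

Planck power: P_P = c⁵/G = 3.64 × 10⁵² W.
6.80 × 10³ / 3.64 × 10⁵² = 1.87 × 10⁻⁴⁹

1.87 × 10⁻⁴⁹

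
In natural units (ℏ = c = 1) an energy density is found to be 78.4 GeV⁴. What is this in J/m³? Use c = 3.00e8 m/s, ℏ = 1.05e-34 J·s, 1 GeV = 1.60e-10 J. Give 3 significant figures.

1.64e39 J/m³

[E]/[L]³ = [E]⁴/(ℏc)³; restore (ℏc)⁻³.
1 GeV⁴ → 1/(ℏc)³ × (1 GeV in J)⁴ = 2.10e37 J/m³.
Result: 78.4 × 2.10e37 = 1.64e39 J/m³.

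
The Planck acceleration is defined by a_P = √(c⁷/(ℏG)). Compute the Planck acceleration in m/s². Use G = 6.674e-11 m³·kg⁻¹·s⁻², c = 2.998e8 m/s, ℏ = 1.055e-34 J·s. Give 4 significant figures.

a_P = √(c⁷/(ℏG))
  = √(3.092e103)
  = 5.560e51 m/s²

5.560e51 m/s²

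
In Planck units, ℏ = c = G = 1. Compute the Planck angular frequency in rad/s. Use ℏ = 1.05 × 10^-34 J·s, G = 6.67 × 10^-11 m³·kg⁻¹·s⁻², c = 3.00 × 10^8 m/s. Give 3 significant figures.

Dimensional analysis gives ω_P = √(c⁵/(ℏG)).
  = √(3.47 × 10^86)
  = 1.86 × 10^43 rad/s

1.86 × 10^43 rad/s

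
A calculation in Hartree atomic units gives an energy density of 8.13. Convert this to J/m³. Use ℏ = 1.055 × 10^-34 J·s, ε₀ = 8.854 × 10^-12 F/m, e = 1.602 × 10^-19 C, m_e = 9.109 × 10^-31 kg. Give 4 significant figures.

2.381 × 10^14 J/m³

One atomic unit of energy density: u_au = E_h/a₀³ = m_e⁴e¹⁰/((4πε₀)⁵ℏ⁸) = 2.929 × 10^13 J/m³.
8.13 × 2.929 × 10^13 J/m³ = 2.381 × 10^14 J/m³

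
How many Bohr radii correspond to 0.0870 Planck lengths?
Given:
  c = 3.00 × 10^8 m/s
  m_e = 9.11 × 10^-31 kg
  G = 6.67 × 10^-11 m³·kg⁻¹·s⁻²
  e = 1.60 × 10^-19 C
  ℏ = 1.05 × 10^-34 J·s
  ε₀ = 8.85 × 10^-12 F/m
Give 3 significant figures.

2.67 × 10^-26

Planck length: ℓ_P = √(ℏG/c³) = 1.61 × 10^-35 m
Bohr radius: a₀ = 4πε₀ℏ²/(m_e e²) = 5.26 × 10^-11 m
0.0870 × 1.61 × 10^-35 / 5.26 × 10^-11 = 2.67 × 10^-26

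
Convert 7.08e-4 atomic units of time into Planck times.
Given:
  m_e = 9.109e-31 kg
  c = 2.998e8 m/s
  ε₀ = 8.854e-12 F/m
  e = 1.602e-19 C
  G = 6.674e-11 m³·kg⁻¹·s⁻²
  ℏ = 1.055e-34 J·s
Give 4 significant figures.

atomic unit of time: τ_au = (4πε₀)²ℏ³/(m_e e⁴) = 2.423e-17 s
Planck time: t_P = √(ℏG/c⁵) = 5.392e-44 s
7.08e-4 × 2.423e-17 / 5.392e-44 = 3.181e23

3.181e23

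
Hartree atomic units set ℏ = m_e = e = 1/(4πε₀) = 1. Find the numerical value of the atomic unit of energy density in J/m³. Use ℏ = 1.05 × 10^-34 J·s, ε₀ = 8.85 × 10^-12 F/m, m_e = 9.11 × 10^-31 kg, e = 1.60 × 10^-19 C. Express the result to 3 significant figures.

Dimensional analysis gives u_au = E_h/a₀³ = m_e⁴e¹⁰/((4πε₀)⁵ℏ⁸).
E_h = 4.38 × 10^-18 J
a₀ = 5.26 × 10^-11 m
E_h/a₀³ = 3.01 × 10^13 J/m³

3.01 × 10^13 J/m³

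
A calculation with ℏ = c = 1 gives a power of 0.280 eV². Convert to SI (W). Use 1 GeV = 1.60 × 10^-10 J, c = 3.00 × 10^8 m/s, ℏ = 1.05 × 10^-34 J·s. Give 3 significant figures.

6.83 × 10^-5 W

Power is [E]/[T] = [E]²/ℏ.
1 GeV² → 1/ℏ × (1 GeV in J)² = 2.44 × 10^14 W.
Convert the energy scale: 0.280 eV² = 2.80 × 10^-19 GeV².
Result: 2.80 × 10^-19 × 2.44 × 10^14 = 6.83 × 10^-5 W.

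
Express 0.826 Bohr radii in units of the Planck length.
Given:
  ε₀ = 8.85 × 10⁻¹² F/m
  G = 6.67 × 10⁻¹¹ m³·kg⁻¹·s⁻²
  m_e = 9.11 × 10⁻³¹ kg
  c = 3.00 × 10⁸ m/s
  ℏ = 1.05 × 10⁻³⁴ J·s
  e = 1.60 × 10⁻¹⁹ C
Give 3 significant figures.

Bohr radius: a₀ = 4πε₀ℏ²/(m_e e²) = 5.26 × 10⁻¹¹ m
Planck length: ℓ_P = √(ℏG/c³) = 1.61 × 10⁻³⁵ m
0.826 × 5.26 × 10⁻¹¹ / 1.61 × 10⁻³⁵ = 2.70 × 10²⁴

2.70 × 10²⁴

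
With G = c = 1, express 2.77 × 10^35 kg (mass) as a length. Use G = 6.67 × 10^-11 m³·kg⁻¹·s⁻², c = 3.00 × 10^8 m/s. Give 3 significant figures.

In G = c = 1 units mass has dimensions of length; the conversion factor is G/c².
2.77 × 10^35 kg × (G/c²) = 2.05 × 10^8 m

2.05 × 10^8 m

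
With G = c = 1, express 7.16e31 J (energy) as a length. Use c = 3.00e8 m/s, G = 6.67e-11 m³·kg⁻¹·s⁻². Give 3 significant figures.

Energy → length via G/c⁴.
7.16e31 J × (G/c⁴) = 5.90e-13 m

5.90e-13 m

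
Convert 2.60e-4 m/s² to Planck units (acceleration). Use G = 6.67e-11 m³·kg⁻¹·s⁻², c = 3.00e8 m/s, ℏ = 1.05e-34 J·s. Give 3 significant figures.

Planck acceleration: a_P = √(c⁷/(ℏG)) = 5.59e51 m/s².
2.60e-4 / 5.59e51 = 4.65e-56

4.65e-56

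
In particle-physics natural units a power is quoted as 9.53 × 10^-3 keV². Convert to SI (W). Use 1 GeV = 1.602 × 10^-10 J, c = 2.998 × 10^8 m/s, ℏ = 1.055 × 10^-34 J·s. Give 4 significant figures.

2.318 W

Power is [E]/[T] = [E]²/ℏ.
1 GeV² → 1/ℏ × (1 GeV in J)² = 2.433 × 10^14 W.
Convert the energy scale: 9.53 × 10^-3 keV² = 9.53 × 10^-15 GeV².
Result: 9.53 × 10^-15 × 2.433 × 10^14 = 2.318 W.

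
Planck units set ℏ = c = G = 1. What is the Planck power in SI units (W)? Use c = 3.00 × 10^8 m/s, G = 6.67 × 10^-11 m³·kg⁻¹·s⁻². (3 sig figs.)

3.64 × 10^52 W

Dimensional analysis gives P_P = c⁵/G.
  = 2.43 × 10^42 / 6.67 × 10^-11
  = 3.64 × 10^52 W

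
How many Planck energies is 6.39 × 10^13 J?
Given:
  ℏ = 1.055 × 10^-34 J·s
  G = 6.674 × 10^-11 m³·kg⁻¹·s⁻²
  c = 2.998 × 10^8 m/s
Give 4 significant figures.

3.266 × 10^4

Planck energy: E_P = √(ℏc⁵/G) = 1.957 × 10^9 J.
6.39 × 10^13 / 1.957 × 10^9 = 3.266 × 10^4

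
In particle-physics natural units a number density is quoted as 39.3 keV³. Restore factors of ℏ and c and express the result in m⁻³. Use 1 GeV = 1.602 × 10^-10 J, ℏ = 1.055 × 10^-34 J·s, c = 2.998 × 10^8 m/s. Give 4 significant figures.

5.107 × 10^30 m⁻³

Number density is [L]⁻³ = [E]³/(ℏc)³.
1 GeV³ → 1/(ℏc)³ × (1 GeV in J)³ = 1.299 × 10^47 m⁻³.
Convert the energy scale: 39.3 keV³ = 3.93 × 10^-17 GeV³.
Result: 3.93 × 10^-17 × 1.299 × 10^47 = 5.107 × 10^30 m⁻³.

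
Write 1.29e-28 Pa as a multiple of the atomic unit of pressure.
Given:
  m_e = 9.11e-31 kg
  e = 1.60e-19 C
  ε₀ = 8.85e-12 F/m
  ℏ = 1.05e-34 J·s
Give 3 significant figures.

4.28e-42

atomic unit of pressure: P_au = E_h/a₀³ = m_e⁴e¹⁰/((4πε₀)⁵ℏ⁸) = 3.01e13 Pa.
1.29e-28 / 3.01e13 = 4.28e-42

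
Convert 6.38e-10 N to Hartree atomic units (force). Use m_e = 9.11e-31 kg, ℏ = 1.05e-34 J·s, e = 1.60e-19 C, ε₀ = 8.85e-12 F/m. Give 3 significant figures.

atomic unit of force: F_au = E_h/a₀ = m_e²e⁶/((4πε₀)³ℏ⁴) = 8.33e-8 N.
6.38e-10 / 8.33e-8 = 7.66e-3

7.66e-3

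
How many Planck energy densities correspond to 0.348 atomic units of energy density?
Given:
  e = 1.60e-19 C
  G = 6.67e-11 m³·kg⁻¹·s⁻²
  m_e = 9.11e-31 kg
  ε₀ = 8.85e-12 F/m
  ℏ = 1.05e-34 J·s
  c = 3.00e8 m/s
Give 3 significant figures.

2.24e-101

atomic unit of energy density: u_au = E_h/a₀³ = m_e⁴e¹⁰/((4πε₀)⁵ℏ⁸) = 3.01e13 J/m³
Planck energy density: u_P = c⁷/(ℏG²) = 4.68e113 J/m³
0.348 × 3.01e13 / 4.68e113 = 2.24e-101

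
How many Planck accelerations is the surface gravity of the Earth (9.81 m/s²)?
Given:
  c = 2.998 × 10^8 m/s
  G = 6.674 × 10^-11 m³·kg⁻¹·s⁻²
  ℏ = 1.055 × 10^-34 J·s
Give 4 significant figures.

Planck acceleration: a_P = √(c⁷/(ℏG)) = 5.560 × 10^51 m/s².
9.81 / 5.560 × 10^51 = 1.764 × 10^-51

1.764 × 10^-51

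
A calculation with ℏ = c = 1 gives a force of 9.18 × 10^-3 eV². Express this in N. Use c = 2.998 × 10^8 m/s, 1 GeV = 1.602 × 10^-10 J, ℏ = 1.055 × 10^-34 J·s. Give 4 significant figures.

Force is [E]/[L] = [E]²/(ℏc); restore (ℏc)⁻¹.
1 GeV² → 1/(ℏc) × (1 GeV in J)² = 8.114 × 10^5 N.
Convert the energy scale: 9.18 × 10^-3 eV² = 9.18 × 10^-21 GeV².
Result: 9.18 × 10^-21 × 8.114 × 10^5 = 7.449 × 10^-15 N.

7.449 × 10^-15 N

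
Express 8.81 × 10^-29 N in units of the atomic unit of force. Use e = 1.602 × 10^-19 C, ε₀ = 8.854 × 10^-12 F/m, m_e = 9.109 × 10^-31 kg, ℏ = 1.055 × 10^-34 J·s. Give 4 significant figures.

1.072 × 10^-21

atomic unit of force: F_au = E_h/a₀ = m_e²e⁶/((4πε₀)³ℏ⁴) = 8.220 × 10^-8 N.
8.81 × 10^-29 / 8.220 × 10^-8 = 1.072 × 10^-21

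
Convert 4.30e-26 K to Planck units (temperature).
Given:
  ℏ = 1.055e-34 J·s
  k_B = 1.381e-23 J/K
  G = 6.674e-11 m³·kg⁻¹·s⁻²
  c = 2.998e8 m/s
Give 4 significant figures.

Planck temperature: T_P = √(ℏc⁵/G) / k_B = 1.417e32 K.
4.30e-26 / 1.417e32 = 3.035e-58

3.035e-58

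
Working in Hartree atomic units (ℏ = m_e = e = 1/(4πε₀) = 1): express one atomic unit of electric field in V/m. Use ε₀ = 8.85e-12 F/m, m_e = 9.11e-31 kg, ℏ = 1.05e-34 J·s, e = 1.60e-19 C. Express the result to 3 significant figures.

5.20e11 V/m

The unique combination of the constants set to 1 with dimensions of electric field is E_au = E_h/(e a₀) = m_e²e⁵/((4πε₀)³ℏ⁴).
E_h = 4.38e-18 J
a₀ = 5.26e-11 m
E_h/(e·a₀) = 5.20e11 V/m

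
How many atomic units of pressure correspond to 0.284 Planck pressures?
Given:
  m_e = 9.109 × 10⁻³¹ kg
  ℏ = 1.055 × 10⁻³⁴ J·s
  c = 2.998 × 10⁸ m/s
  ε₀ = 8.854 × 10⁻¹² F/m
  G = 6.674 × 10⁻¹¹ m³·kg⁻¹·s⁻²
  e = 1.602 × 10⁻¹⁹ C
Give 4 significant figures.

Planck pressure: p_P = c⁷/(ℏG²) = 4.632 × 10¹¹³ Pa
atomic unit of pressure: P_au = E_h/a₀³ = m_e⁴e¹⁰/((4πε₀)⁵ℏ⁸) = 2.929 × 10¹³ Pa
0.284 × 4.632 × 10¹¹³ / 2.929 × 10¹³ = 4.491 × 10⁹⁹

4.491 × 10⁹⁹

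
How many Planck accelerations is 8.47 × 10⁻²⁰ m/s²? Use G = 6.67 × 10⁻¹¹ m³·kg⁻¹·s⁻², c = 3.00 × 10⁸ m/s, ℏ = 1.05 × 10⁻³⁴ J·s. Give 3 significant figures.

Planck acceleration: a_P = √(c⁷/(ℏG)) = 5.59 × 10⁵¹ m/s².
8.47 × 10⁻²⁰ / 5.59 × 10⁵¹ = 1.52 × 10⁻⁷¹

1.52 × 10⁻⁷¹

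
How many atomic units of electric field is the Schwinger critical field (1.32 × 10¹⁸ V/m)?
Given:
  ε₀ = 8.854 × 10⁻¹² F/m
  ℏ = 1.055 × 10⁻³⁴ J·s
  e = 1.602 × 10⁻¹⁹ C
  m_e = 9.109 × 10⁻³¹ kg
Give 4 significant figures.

2.573 × 10⁶

atomic unit of electric field: E_au = E_h/(e a₀) = m_e²e⁵/((4πε₀)³ℏ⁴) = 5.131 × 10¹¹ V/m.
1.32 × 10¹⁸ / 5.131 × 10¹¹ = 2.573 × 10⁶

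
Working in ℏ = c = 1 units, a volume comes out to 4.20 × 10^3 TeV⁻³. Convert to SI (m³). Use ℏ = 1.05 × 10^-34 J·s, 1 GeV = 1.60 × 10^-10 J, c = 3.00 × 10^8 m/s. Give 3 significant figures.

3.20 × 10^-53 m³

Volume is [L]³ = [E]⁻³·(ℏc)³.
1 GeV⁻³ → (ℏc)³ × (1 GeV in J)⁻³ = 7.63 × 10^-48 m³.
Convert the energy scale: 4.20 × 10^3 TeV⁻³ = 4.20 × 10^-6 GeV⁻³.
Result: 4.20 × 10^-6 × 7.63 × 10^-48 = 3.20 × 10^-53 m³.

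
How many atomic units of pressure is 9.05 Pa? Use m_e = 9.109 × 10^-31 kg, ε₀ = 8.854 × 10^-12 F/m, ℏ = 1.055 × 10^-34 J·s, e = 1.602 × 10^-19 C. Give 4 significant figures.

3.090 × 10^-13

atomic unit of pressure: P_au = E_h/a₀³ = m_e⁴e¹⁰/((4πε₀)⁵ℏ⁸) = 2.929 × 10^13 Pa.
9.05 / 2.929 × 10^13 = 3.090 × 10^-13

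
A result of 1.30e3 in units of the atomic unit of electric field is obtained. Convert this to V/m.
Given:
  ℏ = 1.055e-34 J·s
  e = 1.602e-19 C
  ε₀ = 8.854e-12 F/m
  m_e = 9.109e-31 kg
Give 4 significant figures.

One atomic unit of electric field: E_au = E_h/(e a₀) = m_e²e⁵/((4πε₀)³ℏ⁴) = 5.131e11 V/m.
1.30e3 × 5.131e11 V/m = 6.670e14 V/m

6.670e14 V/m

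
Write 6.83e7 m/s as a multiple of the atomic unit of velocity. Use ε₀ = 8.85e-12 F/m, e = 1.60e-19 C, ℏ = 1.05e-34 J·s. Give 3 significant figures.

31.2

atomic unit of velocity: v_au = e²/(4πε₀ℏ) = 2.19e6 m/s.
6.83e7 / 2.19e6 = 31.2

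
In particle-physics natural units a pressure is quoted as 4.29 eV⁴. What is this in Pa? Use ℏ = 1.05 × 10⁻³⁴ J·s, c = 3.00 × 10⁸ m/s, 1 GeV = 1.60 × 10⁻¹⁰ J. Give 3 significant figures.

90 Pa

Pressure is [E]/[L]³ = [E]⁴/(ℏc)³.
1 GeV⁴ → 1/(ℏc)³ × (1 GeV in J)⁴ = 2.10 × 10³⁷ Pa.
Convert the energy scale: 4.29 eV⁴ = 4.29 × 10⁻³⁶ GeV⁴.
Result: 4.29 × 10⁻³⁶ × 2.10 × 10³⁷ = 90 Pa.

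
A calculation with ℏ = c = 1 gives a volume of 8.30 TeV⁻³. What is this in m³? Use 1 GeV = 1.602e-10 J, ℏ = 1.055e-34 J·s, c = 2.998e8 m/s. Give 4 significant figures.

6.388e-56 m³

Volume is [L]³ = [E]⁻³·(ℏc)³.
1 GeV⁻³ → (ℏc)³ × (1 GeV in J)⁻³ = 7.696e-48 m³.
Convert the energy scale: 8.30 TeV⁻³ = 8.30e-9 GeV⁻³.
Result: 8.30e-9 × 7.696e-48 = 6.388e-56 m³.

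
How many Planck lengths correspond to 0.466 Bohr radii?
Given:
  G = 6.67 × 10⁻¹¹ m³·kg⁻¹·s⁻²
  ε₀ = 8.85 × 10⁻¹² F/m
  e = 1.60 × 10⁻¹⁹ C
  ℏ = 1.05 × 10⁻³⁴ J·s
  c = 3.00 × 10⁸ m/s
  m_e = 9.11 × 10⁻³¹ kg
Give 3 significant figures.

1.52 × 10²⁴

Bohr radius: a₀ = 4πε₀ℏ²/(m_e e²) = 5.26 × 10⁻¹¹ m
Planck length: ℓ_P = √(ℏG/c³) = 1.61 × 10⁻³⁵ m
0.466 × 5.26 × 10⁻¹¹ / 1.61 × 10⁻³⁵ = 1.52 × 10²⁴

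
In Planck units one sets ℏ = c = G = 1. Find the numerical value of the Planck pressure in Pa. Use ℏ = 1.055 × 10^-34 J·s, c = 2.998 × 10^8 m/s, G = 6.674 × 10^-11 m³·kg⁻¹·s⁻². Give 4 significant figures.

4.632 × 10^113 Pa

p_P = c⁷/(ℏG²)
  = 2.177 × 10^59 / 4.699 × 10^-55
  = 4.632 × 10^113 Pa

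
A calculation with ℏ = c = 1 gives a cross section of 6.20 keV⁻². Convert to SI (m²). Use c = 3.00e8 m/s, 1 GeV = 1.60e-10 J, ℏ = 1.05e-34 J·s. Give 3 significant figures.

Area is [L]² = [E]⁻²·(ℏc)²; restore (ℏc)².
1 GeV⁻² → (ℏc)² × (1 GeV in J)⁻² = 3.88e-32 m².
Convert the energy scale: 6.20 keV⁻² = 6.20e12 GeV⁻².
Result: 6.20e12 × 3.88e-32 = 2.40e-19 m².

2.40e-19 m²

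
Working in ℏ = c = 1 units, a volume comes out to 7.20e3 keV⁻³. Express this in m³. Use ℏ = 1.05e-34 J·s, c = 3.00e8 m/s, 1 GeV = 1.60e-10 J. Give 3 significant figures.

5.49e-26 m³

Volume is [L]³ = [E]⁻³·(ℏc)³.
1 GeV⁻³ → (ℏc)³ × (1 GeV in J)⁻³ = 7.63e-48 m³.
Convert the energy scale: 7.20e3 keV⁻³ = 7.20e21 GeV⁻³.
Result: 7.20e21 × 7.63e-48 = 5.49e-26 m³.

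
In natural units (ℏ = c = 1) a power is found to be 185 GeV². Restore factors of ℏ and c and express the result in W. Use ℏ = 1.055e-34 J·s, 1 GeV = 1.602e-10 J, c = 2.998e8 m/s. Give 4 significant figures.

Power is [E]/[T] = [E]²/ℏ.
1 GeV² → 1/ℏ × (1 GeV in J)² = 2.433e14 W.
Result: 185 × 2.433e14 = 4.500e16 W.

4.500e16 W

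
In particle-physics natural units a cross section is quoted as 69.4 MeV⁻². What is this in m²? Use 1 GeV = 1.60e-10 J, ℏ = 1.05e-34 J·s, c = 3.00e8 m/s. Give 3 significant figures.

2.69e-24 m²

Area is [L]² = [E]⁻²·(ℏc)²; restore (ℏc)².
1 GeV⁻² → (ℏc)² × (1 GeV in J)⁻² = 3.88e-32 m².
Convert the energy scale: 69.4 MeV⁻² = 6.94e7 GeV⁻².
Result: 6.94e7 × 3.88e-32 = 2.69e-24 m².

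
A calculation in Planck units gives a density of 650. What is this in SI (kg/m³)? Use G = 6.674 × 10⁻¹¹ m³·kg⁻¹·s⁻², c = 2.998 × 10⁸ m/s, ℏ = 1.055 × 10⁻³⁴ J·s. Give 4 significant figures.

One Planck density: ρ_P = c⁵/(ℏG²) = 5.154 × 10⁹⁶ kg/m³.
650 × 5.154 × 10⁹⁶ kg/m³ = 3.350 × 10⁹⁹ kg/m³

3.350 × 10⁹⁹ kg/m³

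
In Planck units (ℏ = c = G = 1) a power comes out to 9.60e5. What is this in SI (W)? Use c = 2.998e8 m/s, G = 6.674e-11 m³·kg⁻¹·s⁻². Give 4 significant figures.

One Planck power: P_P = c⁵/G = 3.629e52 W.
9.60e5 × 3.629e52 W = 3.484e58 W

3.484e58 W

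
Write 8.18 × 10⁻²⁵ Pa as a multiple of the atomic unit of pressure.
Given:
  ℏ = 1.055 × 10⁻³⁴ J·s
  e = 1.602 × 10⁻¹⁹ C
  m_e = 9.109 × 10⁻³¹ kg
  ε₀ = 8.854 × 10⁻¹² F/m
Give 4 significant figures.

atomic unit of pressure: P_au = E_h/a₀³ = m_e⁴e¹⁰/((4πε₀)⁵ℏ⁸) = 2.929 × 10¹³ Pa.
8.18 × 10⁻²⁵ / 2.929 × 10¹³ = 2.793 × 10⁻³⁸

2.793 × 10⁻³⁸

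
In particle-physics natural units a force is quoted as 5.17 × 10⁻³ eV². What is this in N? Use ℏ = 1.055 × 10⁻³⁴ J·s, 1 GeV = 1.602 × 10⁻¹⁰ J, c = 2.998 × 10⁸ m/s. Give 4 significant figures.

Force is [E]/[L] = [E]²/(ℏc); restore (ℏc)⁻¹.
1 GeV² → 1/(ℏc) × (1 GeV in J)² = 8.114 × 10⁵ N.
Convert the energy scale: 5.17 × 10⁻³ eV² = 5.17 × 10⁻²¹ GeV².
Result: 5.17 × 10⁻²¹ × 8.114 × 10⁵ = 4.195 × 10⁻¹⁵ N.

4.195 × 10⁻¹⁵ N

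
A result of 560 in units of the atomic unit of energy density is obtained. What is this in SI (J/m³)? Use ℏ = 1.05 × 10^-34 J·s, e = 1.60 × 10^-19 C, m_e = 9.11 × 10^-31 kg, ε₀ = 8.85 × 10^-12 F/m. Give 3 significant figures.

1.69 × 10^16 J/m³

One atomic unit of energy density: u_au = E_h/a₀³ = m_e⁴e¹⁰/((4πε₀)⁵ℏ⁸) = 3.01 × 10^13 J/m³.
560 × 3.01 × 10^13 J/m³ = 1.69 × 10^16 J/m³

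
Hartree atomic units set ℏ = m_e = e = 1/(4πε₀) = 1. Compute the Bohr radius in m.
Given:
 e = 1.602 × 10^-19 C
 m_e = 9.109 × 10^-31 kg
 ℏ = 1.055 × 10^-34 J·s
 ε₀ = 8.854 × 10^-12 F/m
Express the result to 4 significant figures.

5.297 × 10^-11 m

From ℏ = m_e = e = 1/(4πε₀) = 1 the length scale is a₀ = 4πε₀ℏ²/(m_e e²).
  = 1.238 × 10^-78 / 2.338 × 10^-68
  = 5.297 × 10^-11 m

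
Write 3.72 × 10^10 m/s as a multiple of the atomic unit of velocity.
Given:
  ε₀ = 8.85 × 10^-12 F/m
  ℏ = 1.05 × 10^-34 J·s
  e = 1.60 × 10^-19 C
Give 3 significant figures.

atomic unit of velocity: v_au = e²/(4πε₀ℏ) = 2.19 × 10^6 m/s.
3.72 × 10^10 / 2.19 × 10^6 = 1.70 × 10^4

1.70 × 10^4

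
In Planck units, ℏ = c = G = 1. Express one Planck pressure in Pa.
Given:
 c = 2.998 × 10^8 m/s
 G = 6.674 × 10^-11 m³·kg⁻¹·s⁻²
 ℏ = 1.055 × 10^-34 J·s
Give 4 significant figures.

The unique combination of the constants set to 1 with dimensions of pressure is p_P = c⁷/(ℏG²).
  = 2.177 × 10^59 / 4.699 × 10^-55
  = 4.632 × 10^113 Pa

4.632 × 10^113 Pa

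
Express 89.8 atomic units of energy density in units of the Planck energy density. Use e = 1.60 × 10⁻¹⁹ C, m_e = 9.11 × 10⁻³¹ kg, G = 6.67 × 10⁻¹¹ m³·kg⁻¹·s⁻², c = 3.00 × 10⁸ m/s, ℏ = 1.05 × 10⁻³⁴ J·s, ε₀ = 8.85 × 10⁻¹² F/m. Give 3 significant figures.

atomic unit of energy density: u_au = E_h/a₀³ = m_e⁴e¹⁰/((4πε₀)⁵ℏ⁸) = 3.01 × 10¹³ J/m³
Planck energy density: u_P = c⁷/(ℏG²) = 4.68 × 10¹¹³ J/m³
89.8 × 3.01 × 10¹³ / 4.68 × 10¹¹³ = 5.78 × 10⁻⁹⁹

5.78 × 10⁻⁹⁹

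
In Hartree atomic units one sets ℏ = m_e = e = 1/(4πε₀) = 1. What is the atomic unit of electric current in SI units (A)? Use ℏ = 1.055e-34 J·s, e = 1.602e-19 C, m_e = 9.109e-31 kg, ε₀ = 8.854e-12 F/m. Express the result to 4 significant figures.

I_au = e E_h/ℏ = m_e e⁵/((4πε₀)²ℏ³)
E_h = 4.354e-18 J
e·E_h/ℏ = 6.612e-3 A

6.612e-3 A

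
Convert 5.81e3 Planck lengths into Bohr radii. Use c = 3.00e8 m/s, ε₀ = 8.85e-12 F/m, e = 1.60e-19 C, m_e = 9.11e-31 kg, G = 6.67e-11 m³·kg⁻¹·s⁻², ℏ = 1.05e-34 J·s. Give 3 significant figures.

Planck length: ℓ_P = √(ℏG/c³) = 1.61e-35 m
Bohr radius: a₀ = 4πε₀ℏ²/(m_e e²) = 5.26e-11 m
5.81e3 × 1.61e-35 / 5.26e-11 = 1.78e-21

1.78e-21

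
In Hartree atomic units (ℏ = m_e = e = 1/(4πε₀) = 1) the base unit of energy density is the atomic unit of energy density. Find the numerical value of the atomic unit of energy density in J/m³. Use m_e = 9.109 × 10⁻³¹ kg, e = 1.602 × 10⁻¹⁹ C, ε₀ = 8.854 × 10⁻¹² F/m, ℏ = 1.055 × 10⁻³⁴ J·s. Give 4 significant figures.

2.929 × 10¹³ J/m³

u_au = E_h/a₀³ = m_e⁴e¹⁰/((4πε₀)⁵ℏ⁸)
E_h = 4.354 × 10⁻¹⁸ J
a₀ = 5.297 × 10⁻¹¹ m
E_h/a₀³ = 2.929 × 10¹³ J/m³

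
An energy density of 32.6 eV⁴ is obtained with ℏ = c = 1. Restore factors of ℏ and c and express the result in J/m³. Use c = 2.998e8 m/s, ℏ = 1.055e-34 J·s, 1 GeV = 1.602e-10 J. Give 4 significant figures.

678.6 J/m³

[E]/[L]³ = [E]⁴/(ℏc)³; restore (ℏc)⁻³.
1 GeV⁴ → 1/(ℏc)³ × (1 GeV in J)⁴ = 2.082e37 J/m³.
Convert the energy scale: 32.6 eV⁴ = 3.26e-35 GeV⁴.
Result: 3.26e-35 × 2.082e37 = 678.6 J/m³.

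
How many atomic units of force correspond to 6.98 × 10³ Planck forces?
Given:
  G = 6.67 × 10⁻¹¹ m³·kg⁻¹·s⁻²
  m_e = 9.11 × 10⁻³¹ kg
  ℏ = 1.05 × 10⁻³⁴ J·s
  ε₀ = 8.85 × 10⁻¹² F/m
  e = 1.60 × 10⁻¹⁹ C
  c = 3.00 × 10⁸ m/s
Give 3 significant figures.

Planck force: F_P = c⁴/G = 1.21 × 10⁴⁴ N
atomic unit of force: F_au = E_h/a₀ = m_e²e⁶/((4πε₀)³ℏ⁴) = 8.33 × 10⁻⁸ N
6.98 × 10³ × 1.21 × 10⁴⁴ / 8.33 × 10⁻⁸ = 1.02 × 10⁵⁵

1.02 × 10⁵⁵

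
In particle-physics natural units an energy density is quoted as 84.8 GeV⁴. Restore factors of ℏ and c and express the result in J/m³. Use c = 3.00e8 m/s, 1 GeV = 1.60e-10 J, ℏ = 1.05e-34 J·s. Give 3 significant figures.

1.78e39 J/m³

[E]/[L]³ = [E]⁴/(ℏc)³; restore (ℏc)⁻³.
1 GeV⁴ → 1/(ℏc)³ × (1 GeV in J)⁴ = 2.10e37 J/m³.
Result: 84.8 × 2.10e37 = 1.78e39 J/m³.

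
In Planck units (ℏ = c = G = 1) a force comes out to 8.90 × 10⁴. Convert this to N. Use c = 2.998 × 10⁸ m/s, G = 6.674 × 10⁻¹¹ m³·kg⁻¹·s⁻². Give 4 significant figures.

One Planck force: F_P = c⁴/G = 1.210 × 10⁴⁴ N.
8.90 × 10⁴ × 1.210 × 10⁴⁴ N = 1.077 × 10⁴⁹ N

1.077 × 10⁴⁹ N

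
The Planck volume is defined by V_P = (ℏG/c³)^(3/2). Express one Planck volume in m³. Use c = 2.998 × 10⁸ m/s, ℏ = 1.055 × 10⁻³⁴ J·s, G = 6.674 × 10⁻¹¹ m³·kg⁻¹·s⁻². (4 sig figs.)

4.224 × 10⁻¹⁰⁵ m³

V_P = (ℏG/c³)^(3/2)
  = √(1.784 × 10⁻²⁰⁹)
  = 4.224 × 10⁻¹⁰⁵ m³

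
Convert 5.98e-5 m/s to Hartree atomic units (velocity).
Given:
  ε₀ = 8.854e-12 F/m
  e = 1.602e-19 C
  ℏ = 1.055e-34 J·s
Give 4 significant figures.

2.735e-11

atomic unit of velocity: v_au = e²/(4πε₀ℏ) = 2.186e6 m/s.
5.98e-5 / 2.186e6 = 2.735e-11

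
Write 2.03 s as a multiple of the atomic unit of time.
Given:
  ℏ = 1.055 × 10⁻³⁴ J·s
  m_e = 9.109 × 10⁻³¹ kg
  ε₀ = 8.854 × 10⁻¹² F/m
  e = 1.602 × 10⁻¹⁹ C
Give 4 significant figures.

8.378 × 10¹⁶

atomic unit of time: τ_au = (4πε₀)²ℏ³/(m_e e⁴) = 2.423 × 10⁻¹⁷ s.
2.03 / 2.423 × 10⁻¹⁷ = 8.378 × 10¹⁶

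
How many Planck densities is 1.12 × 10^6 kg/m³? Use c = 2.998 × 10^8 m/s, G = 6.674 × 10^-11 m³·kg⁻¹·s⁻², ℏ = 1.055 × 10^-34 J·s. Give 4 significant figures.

Planck density: ρ_P = c⁵/(ℏG²) = 5.154 × 10^96 kg/m³.
1.12 × 10^6 / 5.154 × 10^96 = 2.173 × 10^-91

2.173 × 10^-91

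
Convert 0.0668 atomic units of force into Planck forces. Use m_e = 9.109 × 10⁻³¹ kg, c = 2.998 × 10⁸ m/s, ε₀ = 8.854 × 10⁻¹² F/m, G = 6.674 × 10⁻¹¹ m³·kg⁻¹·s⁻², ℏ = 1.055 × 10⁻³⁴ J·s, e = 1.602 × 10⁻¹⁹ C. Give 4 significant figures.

4.536 × 10⁻⁵³

atomic unit of force: F_au = E_h/a₀ = m_e²e⁶/((4πε₀)³ℏ⁴) = 8.220 × 10⁻⁸ N
Planck force: F_P = c⁴/G = 1.210 × 10⁴⁴ N
0.0668 × 8.220 × 10⁻⁸ / 1.210 × 10⁴⁴ = 4.536 × 10⁻⁵³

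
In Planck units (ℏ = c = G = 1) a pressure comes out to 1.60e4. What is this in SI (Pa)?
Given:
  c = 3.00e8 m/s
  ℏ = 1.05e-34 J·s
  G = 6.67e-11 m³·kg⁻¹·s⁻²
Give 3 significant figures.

7.49e117 Pa

One Planck pressure: p_P = c⁷/(ℏG²) = 4.68e113 Pa.
1.60e4 × 4.68e113 Pa = 7.49e117 Pa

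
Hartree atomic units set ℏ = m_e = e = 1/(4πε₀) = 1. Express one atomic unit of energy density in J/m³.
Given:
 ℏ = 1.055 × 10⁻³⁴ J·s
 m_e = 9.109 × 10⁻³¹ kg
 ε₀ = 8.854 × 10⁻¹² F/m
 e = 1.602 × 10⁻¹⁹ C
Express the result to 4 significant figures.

2.929 × 10¹³ J/m³

Dimensional analysis gives u_au = E_h/a₀³ = m_e⁴e¹⁰/((4πε₀)⁵ℏ⁸).
E_h = 4.354 × 10⁻¹⁸ J
a₀ = 5.297 × 10⁻¹¹ m
E_h/a₀³ = 2.929 × 10¹³ J/m³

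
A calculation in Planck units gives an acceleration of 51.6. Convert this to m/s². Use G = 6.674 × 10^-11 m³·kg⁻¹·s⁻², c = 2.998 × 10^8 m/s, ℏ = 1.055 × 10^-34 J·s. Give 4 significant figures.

One Planck acceleration: a_P = √(c⁷/(ℏG)) = 5.560 × 10^51 m/s².
51.6 × 5.560 × 10^51 m/s² = 2.869 × 10^53 m/s²

2.869 × 10^53 m/s²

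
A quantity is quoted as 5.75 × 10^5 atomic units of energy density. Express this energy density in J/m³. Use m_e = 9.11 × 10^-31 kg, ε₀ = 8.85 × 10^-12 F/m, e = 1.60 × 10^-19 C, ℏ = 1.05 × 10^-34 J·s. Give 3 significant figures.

1.73 × 10^19 J/m³

One atomic unit of energy density: u_au = E_h/a₀³ = m_e⁴e¹⁰/((4πε₀)⁵ℏ⁸) = 3.01 × 10^13 J/m³.
5.75 × 10^5 × 3.01 × 10^13 J/m³ = 1.73 × 10^19 J/m³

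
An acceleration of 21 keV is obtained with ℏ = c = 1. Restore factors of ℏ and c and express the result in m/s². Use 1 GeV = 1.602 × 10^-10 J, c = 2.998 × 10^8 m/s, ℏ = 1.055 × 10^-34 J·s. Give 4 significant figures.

Acceleration is [L]/[T]² = c·[E]/ℏ.
1 GeV → c/ℏ × (1 GeV in J) = 4.552 × 10^32 m/s².
Convert the energy scale: 21 keV = 2.10 × 10^-5 GeV.
Result: 2.10 × 10^-5 × 4.552 × 10^32 = 9.560 × 10^27 m/s².

9.560 × 10^27 m/s²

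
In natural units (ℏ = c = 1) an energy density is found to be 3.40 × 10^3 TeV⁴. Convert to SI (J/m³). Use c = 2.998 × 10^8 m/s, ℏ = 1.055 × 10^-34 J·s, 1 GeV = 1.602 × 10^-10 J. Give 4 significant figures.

[E]/[L]³ = [E]⁴/(ℏc)³; restore (ℏc)⁻³.
1 GeV⁴ → 1/(ℏc)³ × (1 GeV in J)⁴ = 2.082 × 10^37 J/m³.
Convert the energy scale: 3.40 × 10^3 TeV⁴ = 3.40 × 10^15 GeV⁴.
Result: 3.40 × 10^15 × 2.082 × 10^37 = 7.077 × 10^52 J/m³.

7.077 × 10^52 J/m³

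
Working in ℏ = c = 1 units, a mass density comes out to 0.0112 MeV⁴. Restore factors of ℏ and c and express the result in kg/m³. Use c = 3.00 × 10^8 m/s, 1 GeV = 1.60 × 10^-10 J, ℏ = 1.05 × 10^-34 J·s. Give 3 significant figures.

2.61 × 10^6 kg/m³

Mass density is [E]/(c²[L]³) = [E]⁴/(ℏ³c⁵).
1 GeV⁴ → 1/(ℏ³c⁵) × (1 GeV in J)⁴ = 2.33 × 10^20 kg/m³.
Convert the energy scale: 0.0112 MeV⁴ = 1.12 × 10^-14 GeV⁴.
Result: 1.12 × 10^-14 × 2.33 × 10^20 = 2.61 × 10^6 kg/m³.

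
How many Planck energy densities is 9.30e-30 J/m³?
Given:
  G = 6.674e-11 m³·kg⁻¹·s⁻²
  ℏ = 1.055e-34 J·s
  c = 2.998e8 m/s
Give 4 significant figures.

2.008e-143

Planck energy density: u_P = c⁷/(ℏG²) = 4.632e113 J/m³.
9.30e-30 / 4.632e113 = 2.008e-143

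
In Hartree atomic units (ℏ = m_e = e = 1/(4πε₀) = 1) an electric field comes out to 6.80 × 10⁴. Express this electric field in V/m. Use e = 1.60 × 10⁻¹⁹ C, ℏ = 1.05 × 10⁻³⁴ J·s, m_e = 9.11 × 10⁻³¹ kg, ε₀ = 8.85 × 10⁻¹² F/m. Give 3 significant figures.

One atomic unit of electric field: E_au = E_h/(e a₀) = m_e²e⁵/((4πε₀)³ℏ⁴) = 5.20 × 10¹¹ V/m.
6.80 × 10⁴ × 5.20 × 10¹¹ V/m = 3.54 × 10¹⁶ V/m

3.54 × 10¹⁶ V/m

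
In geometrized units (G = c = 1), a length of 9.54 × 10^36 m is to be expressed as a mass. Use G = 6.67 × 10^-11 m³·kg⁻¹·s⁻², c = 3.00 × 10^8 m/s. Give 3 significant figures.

1.29 × 10^64 kg

Length → mass via c²/G.
9.54 × 10^36 m × (c²/G) = 1.29 × 10^64 kg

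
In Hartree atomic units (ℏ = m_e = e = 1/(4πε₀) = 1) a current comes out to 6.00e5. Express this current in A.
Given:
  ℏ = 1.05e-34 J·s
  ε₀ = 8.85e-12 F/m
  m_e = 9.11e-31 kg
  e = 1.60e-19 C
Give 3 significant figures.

One atomic unit of electric current: I_au = e E_h/ℏ = m_e e⁵/((4πε₀)²ℏ³) = 6.67e-3 A.
6.00e5 × 6.67e-3 A = 4.00e3 A

4.00e3 A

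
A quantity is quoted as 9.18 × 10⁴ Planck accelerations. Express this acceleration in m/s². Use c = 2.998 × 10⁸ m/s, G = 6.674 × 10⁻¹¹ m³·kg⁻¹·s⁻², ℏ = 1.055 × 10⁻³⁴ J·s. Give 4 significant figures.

5.104 × 10⁵⁶ m/s²

One Planck acceleration: a_P = √(c⁷/(ℏG)) = 5.560 × 10⁵¹ m/s².
9.18 × 10⁴ × 5.560 × 10⁵¹ m/s² = 5.104 × 10⁵⁶ m/s²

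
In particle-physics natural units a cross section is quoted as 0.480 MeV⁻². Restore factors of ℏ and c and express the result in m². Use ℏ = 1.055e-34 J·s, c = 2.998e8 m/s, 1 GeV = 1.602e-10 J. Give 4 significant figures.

Area is [L]² = [E]⁻²·(ℏc)²; restore (ℏc)².
1 GeV⁻² → (ℏc)² × (1 GeV in J)⁻² = 3.898e-32 m².
Convert the energy scale: 0.480 MeV⁻² = 4.80e5 GeV⁻².
Result: 4.80e5 × 3.898e-32 = 1.871e-26 m².

1.871e-26 m²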